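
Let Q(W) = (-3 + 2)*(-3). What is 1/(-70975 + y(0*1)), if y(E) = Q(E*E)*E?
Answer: -1/70975 ≈ -1.4089e-5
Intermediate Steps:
Q(W) = 3 (Q(W) = -1*(-3) = 3)
y(E) = 3*E
1/(-70975 + y(0*1)) = 1/(-70975 + 3*(0*1)) = 1/(-70975 + 3*0) = 1/(-70975 + 0) = 1/(-70975) = -1/70975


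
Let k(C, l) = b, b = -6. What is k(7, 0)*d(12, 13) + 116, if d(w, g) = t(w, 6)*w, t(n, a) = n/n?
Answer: 44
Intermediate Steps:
t(n, a) = 1
k(C, l) = -6
d(w, g) = w (d(w, g) = 1*w = w)
k(7, 0)*d(12, 13) + 116 = -6*12 + 116 = -72 + 116 = 44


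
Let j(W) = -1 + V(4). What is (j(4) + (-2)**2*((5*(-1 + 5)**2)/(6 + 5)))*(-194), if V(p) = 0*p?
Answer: -59946/11 ≈ -5449.6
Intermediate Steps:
V(p) = 0
j(W) = -1 (j(W) = -1 + 0 = -1)
(j(4) + (-2)**2*((5*(-1 + 5)**2)/(6 + 5)))*(-194) = (-1 + (-2)**2*((5*(-1 + 5)**2)/(6 + 5)))*(-194) = (-1 + 4*((5*4**2)/11))*(-194) = (-1 + 4*((5*16)*(1/11)))*(-194) = (-1 + 4*(80*(1/11)))*(-194) = (-1 + 4*(80/11))*(-194) = (-1 + 320/11)*(-194) = (309/11)*(-194) = -59946/11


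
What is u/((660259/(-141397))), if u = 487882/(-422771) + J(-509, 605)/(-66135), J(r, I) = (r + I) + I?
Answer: 4604231122381777/18460815285762015 ≈ 0.24941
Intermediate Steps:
J(r, I) = r + 2*I (J(r, I) = (I + r) + I = r + 2*I)
u = -32562438541/27959960085 (u = 487882/(-422771) + (-509 + 2*605)/(-66135) = 487882*(-1/422771) + (-509 + 1210)*(-1/66135) = -487882/422771 + 701*(-1/66135) = -487882/422771 - 701/66135 = -32562438541/27959960085 ≈ -1.1646)
u/((660259/(-141397))) = -32562438541/(27959960085*(660259/(-141397))) = -32562438541/(27959960085*(660259*(-1/141397))) = -32562438541/(27959960085*(-660259/141397)) = -32562438541/27959960085*(-141397/660259) = 4604231122381777/18460815285762015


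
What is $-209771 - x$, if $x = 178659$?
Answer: $-388430$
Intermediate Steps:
$-209771 - x = -209771 - 178659 = -388430$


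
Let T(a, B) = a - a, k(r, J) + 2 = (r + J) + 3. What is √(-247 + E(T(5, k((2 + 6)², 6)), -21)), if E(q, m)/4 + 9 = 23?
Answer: I*√191 ≈ 13.82*I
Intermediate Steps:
k(r, J) = 1 + J + r (k(r, J) = -2 + ((r + J) + 3) = -2 + ((J + r) + 3) = -2 + (3 + J + r) = 1 + J + r)
T(a, B) = 0
E(q, m) = 56 (E(q, m) = -36 + 4*23 = -36 + 92 = 56)
√(-247 + E(T(5, k((2 + 6)², 6)), -21)) = √(-247 + 56) = √(-191) = I*√191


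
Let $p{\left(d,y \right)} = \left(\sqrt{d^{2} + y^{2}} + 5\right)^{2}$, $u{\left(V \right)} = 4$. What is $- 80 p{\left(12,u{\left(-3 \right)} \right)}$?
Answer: $-14800 - 3200 \sqrt{10} \approx -24919.0$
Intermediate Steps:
$p{\left(d,y \right)} = \left(5 + \sqrt{d^{2} + y^{2}}\right)^{2}$
$- 80 p{\left(12,u{\left(-3 \right)} \right)} = - 80 \left(5 + \sqrt{12^{2} + 4^{2}}\right)^{2} = - 80 \left(5 + \sqrt{144 + 16}\right)^{2} = - 80 \left(5 + \sqrt{160}\right)^{2} = - 80 \left(5 + 4 \sqrt{10}\right)^{2}$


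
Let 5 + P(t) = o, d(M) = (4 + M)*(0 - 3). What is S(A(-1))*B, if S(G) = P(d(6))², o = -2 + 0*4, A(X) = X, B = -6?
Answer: -294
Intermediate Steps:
o = -2 (o = -2 + 0 = -2)
d(M) = -12 - 3*M (d(M) = (4 + M)*(-3) = -12 - 3*M)
P(t) = -7 (P(t) = -5 - 2 = -7)
S(G) = 49 (S(G) = (-7)² = 49)
S(A(-1))*B = 49*(-6) = -294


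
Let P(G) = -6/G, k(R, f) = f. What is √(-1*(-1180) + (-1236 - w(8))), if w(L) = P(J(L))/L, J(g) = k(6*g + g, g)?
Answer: I*√3578/8 ≈ 7.4771*I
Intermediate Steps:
J(g) = g
w(L) = -6/L² (w(L) = (-6/L)/L = -6/L²)
√(-1*(-1180) + (-1236 - w(8))) = √(-1*(-1180) + (-1236 - (-6)/8²)) = √(1180 + (-1236 - (-6)/64)) = √(1180 + (-1236 - 1*(-3/32))) = √(1180 + (-1236 + 3/32)) = √(1180 - 39549/32) = √(-1789/32) = I*√3578/8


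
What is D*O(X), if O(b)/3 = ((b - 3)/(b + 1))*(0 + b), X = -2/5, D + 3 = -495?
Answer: -16932/5 ≈ -3386.4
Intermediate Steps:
D = -498 (D = -3 - 495 = -498)
X = -⅖ (X = -2*⅕ = -⅖ ≈ -0.40000)
O(b) = 3*b*(-3 + b)/(1 + b) (O(b) = 3*(((b - 3)/(b + 1))*(0 + b)) = 3*(((-3 + b)/(1 + b))*b) = 3*(b*(-3 + b)/(1 + b)) = 3*b*(-3 + b)/(1 + b))
D*O(X) = -1494*(-2)*(-3 - ⅖)/(5*(1 - ⅖)) = -1494*(-2)*(-17)/(5*⅗*5) = -1494*(-2)*5*(-17)/(5*3*5) = -498*34/5 = -16932/5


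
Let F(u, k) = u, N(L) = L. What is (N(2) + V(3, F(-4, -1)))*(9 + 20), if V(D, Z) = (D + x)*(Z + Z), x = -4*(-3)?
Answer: -3422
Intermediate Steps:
x = 12
V(D, Z) = 2*Z*(12 + D) (V(D, Z) = (D + 12)*(Z + Z) = (12 + D)*(2*Z) = 2*Z*(12 + D))
(N(2) + V(3, F(-4, -1)))*(9 + 20) = (2 + 2*(-4)*(12 + 3))*(9 + 20) = (2 + 2*(-4)*15)*29 = (2 - 120)*29 = -118*29 = -3422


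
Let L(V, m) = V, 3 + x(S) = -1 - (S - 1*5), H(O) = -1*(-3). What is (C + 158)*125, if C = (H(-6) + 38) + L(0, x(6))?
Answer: 24875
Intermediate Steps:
H(O) = 3
x(S) = 1 - S (x(S) = -3 + (-1 - (S - 1*5)) = -3 + (-1 - (S - 5)) = -3 + (-1 - (-5 + S)) = -3 + (-1 + (5 - S)) = -3 + (4 - S) = 1 - S)
C = 41 (C = (3 + 38) + 0 = 41 + 0 = 41)
(C + 158)*125 = (41 + 158)*125 = 199*125 = 24875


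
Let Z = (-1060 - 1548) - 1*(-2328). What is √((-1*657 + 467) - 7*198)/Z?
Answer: -I*√394/140 ≈ -0.14178*I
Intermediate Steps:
Z = -280 (Z = -2608 + 2328 = -280)
√((-1*657 + 467) - 7*198)/Z = √((-1*657 + 467) - 7*198)/(-280) = √((-657 + 467) - 1386)*(-1/280) = √(-190 - 1386)*(-1/280) = √(-1576)*(-1/280) = (2*I*√394)*(-1/280) = -I*√394/140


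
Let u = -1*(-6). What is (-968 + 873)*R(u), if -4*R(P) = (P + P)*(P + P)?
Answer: 3420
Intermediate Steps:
u = 6
R(P) = -P² (R(P) = -(P + P)*(P + P)/4 = -2*P*2*P/4 = -P²)
(-968 + 873)*R(u) = (-968 + 873)*(-1*6²) = -(-95)*36 = -95*(-36) = 3420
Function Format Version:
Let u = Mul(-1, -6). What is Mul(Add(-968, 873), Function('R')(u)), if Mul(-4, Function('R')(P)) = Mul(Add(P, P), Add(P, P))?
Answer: 3420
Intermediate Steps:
u = 6
Function('R')(P) = Mul(-1, Pow(P, 2)) (Function('R')(P) = Mul(Rational(-1, 4), Mul(Add(P, P), Add(P, P))) = Mul(Rational(-1, 4), Mul(Mul(2, P), Mul(2, P))) = Mul(Rational(-1, 4), Mul(4, Pow(P, 2))) = Mul(-1, Pow(P, 2)))
Mul(Add(-968, 873), Function('R')(u)) = Mul(Add(-968, 873), Mul(-1, Pow(6, 2))) = Mul(-95, Mul(-1, 36)) = Mul(-95, -36) = 3420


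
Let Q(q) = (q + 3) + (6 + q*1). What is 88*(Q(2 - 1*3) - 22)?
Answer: -1320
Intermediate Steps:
Q(q) = 9 + 2*q (Q(q) = (3 + q) + (6 + q) = 9 + 2*q)
88*(Q(2 - 1*3) - 22) = 88*((9 + 2*(2 - 1*3)) - 22) = 88*((9 + 2*(2 - 3)) - 22) = 88*((9 + 2*(-1)) - 22) = 88*((9 - 2) - 22) = 88*(7 - 22) = 88*(-15) = -1320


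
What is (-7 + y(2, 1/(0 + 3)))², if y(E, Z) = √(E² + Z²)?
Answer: (21 - √37)²/9 ≈ 24.725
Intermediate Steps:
(-7 + y(2, 1/(0 + 3)))² = (-7 + √(2² + (1/(0 + 3))²))² = (-7 + √(4 + (1/3)²))² = (-7 + √(4 + (⅓)²))² = (-7 + √(4 + ⅑))² = (-7 + √(37/9))² = (-7 + √37/3)²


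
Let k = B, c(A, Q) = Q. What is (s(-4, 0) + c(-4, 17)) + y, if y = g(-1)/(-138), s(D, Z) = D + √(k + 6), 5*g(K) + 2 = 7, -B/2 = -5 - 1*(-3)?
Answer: 1793/138 + √10 ≈ 16.155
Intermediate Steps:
B = 4 (B = -2*(-5 - 1*(-3)) = -2*(-5 + 3) = -2*(-2) = 4)
g(K) = 1 (g(K) = -⅖ + (⅕)*7 = -⅖ + 7/5 = 1)
k = 4
s(D, Z) = D + √10 (s(D, Z) = D + √(4 + 6) = D + √10)
y = -1/138 (y = 1/(-138) = 1*(-1/138) = -1/138 ≈ -0.0072464)
(s(-4, 0) + c(-4, 17)) + y = ((-4 + √10) + 17) - 1/138 = (13 + √10) - 1/138 = 1793/138 + √10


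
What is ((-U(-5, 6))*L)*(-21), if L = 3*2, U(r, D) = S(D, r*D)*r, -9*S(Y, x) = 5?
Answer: 350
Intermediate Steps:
S(Y, x) = -5/9 (S(Y, x) = -⅑*5 = -5/9)
U(r, D) = -5*r/9
L = 6
((-U(-5, 6))*L)*(-21) = (-(-5)*(-5)/9*6)*(-21) = (-1*25/9*6)*(-21) = -25/9*6*(-21) = -50/3*(-21) = 350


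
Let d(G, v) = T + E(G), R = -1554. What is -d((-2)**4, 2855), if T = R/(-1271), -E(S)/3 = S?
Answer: 59454/1271 ≈ 46.777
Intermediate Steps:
E(S) = -3*S
T = 1554/1271 (T = -1554/(-1271) = -1554*(-1/1271) = 1554/1271 ≈ 1.2227)
d(G, v) = 1554/1271 - 3*G
-d((-2)**4, 2855) = -(1554/1271 - 3*(-2)**4) = -(1554/1271 - 3*16) = -(1554/1271 - 48) = -1*(-59454/1271) = 59454/1271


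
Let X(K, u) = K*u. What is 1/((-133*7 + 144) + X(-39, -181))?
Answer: 1/6272 ≈ 0.00015944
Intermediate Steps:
1/((-133*7 + 144) + X(-39, -181)) = 1/((-133*7 + 144) - 39*(-181)) = 1/((-931 + 144) + 7059) = 1/(-787 + 7059) = 1/6272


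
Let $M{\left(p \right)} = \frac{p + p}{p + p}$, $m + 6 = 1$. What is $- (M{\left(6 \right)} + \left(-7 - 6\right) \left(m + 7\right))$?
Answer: $25$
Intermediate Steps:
$m = -5$ ($m = -6 + 1 = -5$)
$M{\left(p \right)} = 1$ ($M{\left(p \right)} = \frac{2 p}{2 p} = 2 p \frac{1}{2 p} = 1$)
$- (M{\left(6 \right)} + \left(-7 - 6\right) \left(m + 7\right)) = - (1 + \left(-7 - 6\right) \left(-5 + 7\right)) = - (1 - 26) = \left(-1\right) \left(-25\right) = 25$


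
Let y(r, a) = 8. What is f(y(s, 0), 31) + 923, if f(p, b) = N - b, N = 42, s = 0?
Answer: 934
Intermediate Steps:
f(p, b) = 42 - b
f(y(s, 0), 31) + 923 = (42 - 1*31) + 923 = (42 - 31) + 923 = 11 + 923 = 934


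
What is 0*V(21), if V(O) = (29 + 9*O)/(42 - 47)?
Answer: 0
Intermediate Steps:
V(O) = -29/5 - 9*O/5 (V(O) = (29 + 9*O)/(-5) = (29 + 9*O)*(-1/5) = -29/5 - 9*O/5)
0*V(21) = 0*(-29/5 - 9/5*21) = 0*(-29/5 - 189/5) = 0*(-218/5) = 0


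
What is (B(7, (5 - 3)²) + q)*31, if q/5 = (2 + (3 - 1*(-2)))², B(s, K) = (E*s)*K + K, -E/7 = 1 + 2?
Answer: -10509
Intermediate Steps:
E = -21 (E = -7*(1 + 2) = -7*3 = -21)
B(s, K) = K - 21*K*s (B(s, K) = (-21*s)*K + K = -21*K*s + K = K - 21*K*s)
q = 245 (q = 5*(2 + (3 - 1*(-2)))² = 5*(2 + (3 + 2))² = 5*(2 + 5)² = 5*7² = 5*49 = 245)
(B(7, (5 - 3)²) + q)*31 = ((5 - 3)²*(1 - 21*7) + 245)*31 = (2²*(1 - 147) + 245)*31 = (4*(-146) + 245)*31 = (-584 + 245)*31 = -339*31 = -10509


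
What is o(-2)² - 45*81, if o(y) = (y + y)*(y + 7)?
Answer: -3245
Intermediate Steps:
o(y) = 2*y*(7 + y) (o(y) = (2*y)*(7 + y) = 2*y*(7 + y))
o(-2)² - 45*81 = (2*(-2)*(7 - 2))² - 45*81 = (2*(-2)*5)² - 3645 = (-20)² - 3645 = 400 - 3645 = -3245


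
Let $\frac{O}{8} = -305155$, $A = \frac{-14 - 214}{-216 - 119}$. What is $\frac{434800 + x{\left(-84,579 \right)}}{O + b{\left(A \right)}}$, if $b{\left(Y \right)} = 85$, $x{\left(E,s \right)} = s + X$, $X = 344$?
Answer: $- \frac{435723}{2441155} \approx -0.17849$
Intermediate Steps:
$x{\left(E,s \right)} = 344 + s$ ($x{\left(E,s \right)} = s + 344 = 344 + s$)
$A = \frac{228}{335}$ ($A = - \frac{228}{-335} = \left(-228\right) \left(- \frac{1}{335}\right) = \frac{228}{335} \approx 0.6806$)
$O = -2441240$ ($O = 8 \left(-305155\right) = -2441240$)
$\frac{434800 + x{\left(-84,579 \right)}}{O + b{\left(A \right)}} = \frac{434800 + \left(344 + 579\right)}{-2441240 + 85} = \frac{434800 + 923}{-2441155} = 435723 \left(- \frac{1}{2441155}\right) = - \frac{435723}{2441155}$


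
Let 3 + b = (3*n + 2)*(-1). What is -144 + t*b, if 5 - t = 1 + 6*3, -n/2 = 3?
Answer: -326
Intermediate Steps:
n = -6 (n = -2*3 = -6)
t = -14 (t = 5 - (1 + 6*3) = 5 - (1 + 18) = 5 - 1*19 = 5 - 19 = -14)
b = 13 (b = -3 + (3*(-6) + 2)*(-1) = -3 + (-18 + 2)*(-1) = -3 - 16*(-1) = -3 + 16 = 13)
-144 + t*b = -144 - 14*13 = -144 - 182 = -326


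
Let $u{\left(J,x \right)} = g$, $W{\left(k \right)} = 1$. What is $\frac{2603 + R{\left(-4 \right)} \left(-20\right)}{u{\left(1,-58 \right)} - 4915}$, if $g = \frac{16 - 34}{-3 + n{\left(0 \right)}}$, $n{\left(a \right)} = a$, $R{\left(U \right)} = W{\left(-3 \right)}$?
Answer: $- \frac{2583}{4909} \approx -0.52618$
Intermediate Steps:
$R{\left(U \right)} = 1$
$g = 6$ ($g = \frac{16 - 34}{-3 + 0} = - \frac{18}{-3} = \left(-18\right) \left(- \frac{1}{3}\right) = 6$)
$u{\left(J,x \right)} = 6$
$\frac{2603 + R{\left(-4 \right)} \left(-20\right)}{u{\left(1,-58 \right)} - 4915} = \frac{2603 + 1 \left(-20\right)}{6 - 4915} = \frac{2603 - 20}{-4909} = 2583 \left(- \frac{1}{4909}\right) = - \frac{2583}{4909}$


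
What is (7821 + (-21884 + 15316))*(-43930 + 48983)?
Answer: 6331409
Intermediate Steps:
(7821 + (-21884 + 15316))*(-43930 + 48983) = (7821 - 6568)*5053 = 1253*5053 = 6331409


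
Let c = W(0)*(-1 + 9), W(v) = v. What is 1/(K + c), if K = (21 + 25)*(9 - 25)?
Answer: -1/736 ≈ -0.0013587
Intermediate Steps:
c = 0 (c = 0*(-1 + 9) = 0*8 = 0)
K = -736 (K = 46*(-16) = -736)
1/(K + c) = 1/(-736 + 0) = 1/(-736) = -1/736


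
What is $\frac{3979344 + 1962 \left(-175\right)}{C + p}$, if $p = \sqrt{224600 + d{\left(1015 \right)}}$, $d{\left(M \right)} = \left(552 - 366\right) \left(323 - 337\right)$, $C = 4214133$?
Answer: $\frac{15322562303202}{17758916719693} - \frac{7271988 \sqrt{55499}}{17758916719693} \approx 0.86271$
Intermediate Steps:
$d{\left(M \right)} = -2604$ ($d{\left(M \right)} = 186 \left(-14\right) = -2604$)
$p = 2 \sqrt{55499}$ ($p = \sqrt{224600 - 2604} = \sqrt{221996} = 2 \sqrt{55499} \approx 471.16$)
$\frac{3979344 + 1962 \left(-175\right)}{C + p} = \frac{3979344 + 1962 \left(-175\right)}{4214133 + 2 \sqrt{55499}} = \frac{3979344 - 343350}{4214133 + 2 \sqrt{55499}} = \frac{3635994}{4214133 + 2 \sqrt{55499}}$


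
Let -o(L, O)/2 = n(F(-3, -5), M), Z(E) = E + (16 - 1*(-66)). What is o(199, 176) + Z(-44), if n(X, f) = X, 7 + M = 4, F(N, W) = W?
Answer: 48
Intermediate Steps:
M = -3 (M = -7 + 4 = -3)
Z(E) = 82 + E (Z(E) = E + (16 + 66) = E + 82 = 82 + E)
o(L, O) = 10 (o(L, O) = -2*(-5) = 10)
o(199, 176) + Z(-44) = 10 + (82 - 44) = 10 + 38 = 48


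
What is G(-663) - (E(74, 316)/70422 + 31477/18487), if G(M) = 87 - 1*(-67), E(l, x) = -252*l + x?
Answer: 99306761773/650945757 ≈ 152.56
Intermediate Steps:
E(l, x) = x - 252*l
G(M) = 154 (G(M) = 87 + 67 = 154)
G(-663) - (E(74, 316)/70422 + 31477/18487) = 154 - ((316 - 252*74)/70422 + 31477/18487) = 154 - ((316 - 18648)*(1/70422) + 31477*(1/18487)) = 154 - (-18332*1/70422 + 31477/18487) = 154 - (-9166/35211 + 31477/18487) = 154 - 1*938884805/650945757 = 154 - 938884805/650945757 = 99306761773/650945757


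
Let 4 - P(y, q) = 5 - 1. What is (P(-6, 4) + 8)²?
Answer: 64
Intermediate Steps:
P(y, q) = 0 (P(y, q) = 4 - (5 - 1) = 4 - 1*4 = 4 - 4 = 0)
(P(-6, 4) + 8)² = (0 + 8)² = 8² = 64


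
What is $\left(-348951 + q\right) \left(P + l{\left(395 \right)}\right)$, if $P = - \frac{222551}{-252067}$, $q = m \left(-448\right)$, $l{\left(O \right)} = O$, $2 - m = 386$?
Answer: $- \frac{17654572921704}{252067} \approx -7.0039 \cdot 10^{7}$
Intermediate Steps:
$m = -384$ ($m = 2 - 386 = -384$)
$q = 172032$ ($q = \left(-384\right) \left(-448\right) = 172032$)
$P = \frac{222551}{252067}$ ($P = \left(-222551\right) \left(- \frac{1}{252067}\right) = \frac{222551}{252067} \approx 0.8829$)
$\left(-348951 + q\right) \left(P + l{\left(395 \right)}\right) = \left(-348951 + 172032\right) \left(\frac{222551}{252067} + 395\right) = \left(-176919\right) \frac{99789016}{252067} = - \frac{17654572921704}{252067}$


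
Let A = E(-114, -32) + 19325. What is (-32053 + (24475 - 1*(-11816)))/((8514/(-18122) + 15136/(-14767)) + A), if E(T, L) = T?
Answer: 283530224653/1285152270821 ≈ 0.22062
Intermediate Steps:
A = 19211 (A = -114 + 19325 = 19211)
(-32053 + (24475 - 1*(-11816)))/((8514/(-18122) + 15136/(-14767)) + A) = (-32053 + (24475 - 1*(-11816)))/((8514/(-18122) + 15136/(-14767)) + 19211) = (-32053 + (24475 + 11816))/((8514*(-1/18122) + 15136*(-1/14767)) + 19211) = (-32053 + 36291)/((-4257/9061 - 15136/14767) + 19211) = 4238/(-200010415/133803787 + 19211) = 4238/(2570304541642/133803787) = 4238*(133803787/2570304541642) = 283530224653/1285152270821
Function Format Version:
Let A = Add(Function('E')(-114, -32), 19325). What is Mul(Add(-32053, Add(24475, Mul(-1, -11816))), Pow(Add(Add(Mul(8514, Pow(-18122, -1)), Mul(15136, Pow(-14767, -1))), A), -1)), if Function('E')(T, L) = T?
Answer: Rational(283530224653, 1285152270821) ≈ 0.22062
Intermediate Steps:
A = 19211 (A = Add(-114, 19325) = 19211)
Mul(Add(-32053, Add(24475, Mul(-1, -11816))), Pow(Add(Add(Mul(8514, Pow(-18122, -1)), Mul(15136, Pow(-14767, -1))), A), -1)) = Mul(Add(-32053, Add(24475, Mul(-1, -11816))), Pow(Add(Add(Mul(8514, Pow(-18122, -1)), Mul(15136, Pow(-14767, -1))), 19211), -1)) = Mul(Add(-32053, Add(24475, 11816)), Pow(Add(Add(Mul(8514, Rational(-1, 18122)), Mul(15136, Rational(-1, 14767))), 19211), -1)) = Mul(Add(-32053, 36291), Pow(Add(Add(Rational(-4257, 9061), Rational(-15136, 14767)), 19211), -1)) = Mul(4238, Pow(Add(Rational(-200010415, 133803787), 19211), -1)) = Mul(4238, Pow(Rational(2570304541642, 133803787), -1)) = Mul(4238, Rational(133803787, 2570304541642)) = Rational(283530224653, 1285152270821)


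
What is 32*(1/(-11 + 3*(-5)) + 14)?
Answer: 5808/13 ≈ 446.77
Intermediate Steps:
32*(1/(-11 + 3*(-5)) + 14) = 32*(1/(-11 - 15) + 14) = 32*(1/(-26) + 14) = 32*(-1/26 + 14) = 32*(363/26) = 5808/13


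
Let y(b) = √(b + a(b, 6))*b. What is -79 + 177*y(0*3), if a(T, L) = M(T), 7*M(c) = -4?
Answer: -79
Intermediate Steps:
M(c) = -4/7 (M(c) = (⅐)*(-4) = -4/7)
a(T, L) = -4/7
y(b) = b*√(-4/7 + b) (y(b) = √(b - 4/7)*b = √(-4/7 + b)*b = b*√(-4/7 + b))
-79 + 177*y(0*3) = -79 + 177*((0*3)*√(-28 + 49*(0*3))/7) = -79 + 177*((⅐)*0*√(-28 + 49*0)) = -79 + 177*((⅐)*0*√(-28 + 0)) = -79 + 177*((⅐)*0*√(-28)) = -79 + 177*((⅐)*0*(2*I*√7)) = -79 + 177*0 = -79 + 0 = -79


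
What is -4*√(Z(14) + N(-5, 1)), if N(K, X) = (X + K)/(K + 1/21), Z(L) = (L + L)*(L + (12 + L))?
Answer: -2*√757666/13 ≈ -133.91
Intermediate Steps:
Z(L) = 2*L*(12 + 2*L) (Z(L) = (2*L)*(12 + 2*L) = 2*L*(12 + 2*L))
N(K, X) = (K + X)/(1/21 + K) (N(K, X) = (K + X)/(K + 1*(1/21)) = (K + X)/(K + 1/21) = (K + X)/(1/21 + K))
-4*√(Z(14) + N(-5, 1)) = -4*√(4*14*(6 + 14) + 21*(-5 + 1)/(1 + 21*(-5))) = -4*√(4*14*20 + 21*(-4)/(1 - 105)) = -4*√(1120 + 21*(-4)/(-104)) = -4*√(1120 + 21*(-1/104)*(-4)) = -4*√(1120 + 21/26) = -2*√757666/13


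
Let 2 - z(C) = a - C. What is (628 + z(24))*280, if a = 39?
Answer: 172200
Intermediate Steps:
z(C) = -37 + C (z(C) = 2 - (39 - C) = 2 + (-39 + C) = -37 + C)
(628 + z(24))*280 = (628 + (-37 + 24))*280 = (628 - 13)*280 = 615*280 = 172200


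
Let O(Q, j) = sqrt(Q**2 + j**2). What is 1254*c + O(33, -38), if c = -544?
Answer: -682176 + sqrt(2533) ≈ -6.8213e+5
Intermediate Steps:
1254*c + O(33, -38) = 1254*(-544) + sqrt(33**2 + (-38)**2) = -682176 + sqrt(1089 + 1444) = -682176 + sqrt(2533)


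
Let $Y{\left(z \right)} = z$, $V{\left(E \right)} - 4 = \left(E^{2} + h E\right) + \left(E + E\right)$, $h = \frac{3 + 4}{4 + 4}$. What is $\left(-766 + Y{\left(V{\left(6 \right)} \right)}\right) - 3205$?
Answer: $- \frac{15655}{4} \approx -3913.8$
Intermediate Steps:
$h = \frac{7}{8} \approx 0.875$
$V{\left(E \right)} = 4 + E^{2} + \frac{23 E}{8}$ ($V{\left(E \right)} = 4 + \left(\left(E^{2} + \frac{7 E}{8}\right) + \left(E + E\right)\right) = 4 + \left(\left(E^{2} + \frac{7 E}{8}\right) + 2 E\right) = 4 + \left(E^{2} + \frac{23 E}{8}\right) = 4 + E^{2} + \frac{23 E}{8}$)
$\left(-766 + Y{\left(V{\left(6 \right)} \right)}\right) - 3205 = \left(-766 + \left(4 + 6^{2} + \frac{23}{8} \cdot 6\right)\right) - 3205 = \left(-766 + \left(4 + 36 + \frac{69}{4}\right)\right) - 3205 = \left(-766 + \frac{229}{4}\right) - 3205 = - \frac{2835}{4} - 3205 = - \frac{15655}{4}$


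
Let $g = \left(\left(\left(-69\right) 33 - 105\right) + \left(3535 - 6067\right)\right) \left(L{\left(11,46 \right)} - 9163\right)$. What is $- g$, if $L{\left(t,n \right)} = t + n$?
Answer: $-44746884$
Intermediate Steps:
$L{\left(t,n \right)} = n + t$
$g = 44746884$ ($g = \left(\left(\left(-69\right) 33 - 105\right) + \left(3535 - 6067\right)\right) \left(\left(46 + 11\right) - 9163\right) = \left(\left(-2277 - 105\right) + \left(3535 - 6067\right)\right) \left(57 - 9163\right) = \left(-2382 - 2532\right) \left(-9106\right) = \left(-4914\right) \left(-9106\right) = 44746884$)
$- g = \left(-1\right) 44746884 = -44746884$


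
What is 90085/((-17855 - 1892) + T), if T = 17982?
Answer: -18017/353 ≈ -51.040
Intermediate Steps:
90085/((-17855 - 1892) + T) = 90085/((-17855 - 1892) + 17982) = 90085/(-19747 + 17982) = 90085/(-1765) = 90085*(-1/1765) = -18017/353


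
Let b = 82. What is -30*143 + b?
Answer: -4208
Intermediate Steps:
-30*143 + b = -30*143 + 82 = -4290 + 82 = -4208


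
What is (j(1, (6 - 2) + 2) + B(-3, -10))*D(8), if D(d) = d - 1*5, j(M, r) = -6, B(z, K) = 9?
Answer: 9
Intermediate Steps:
D(d) = -5 + d (D(d) = d - 5 = -5 + d)
(j(1, (6 - 2) + 2) + B(-3, -10))*D(8) = (-6 + 9)*(-5 + 8) = 3*3 = 9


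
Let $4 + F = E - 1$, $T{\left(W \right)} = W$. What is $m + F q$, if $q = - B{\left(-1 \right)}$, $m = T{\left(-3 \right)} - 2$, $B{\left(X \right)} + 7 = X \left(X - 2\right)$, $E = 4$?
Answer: $-9$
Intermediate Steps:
$B{\left(X \right)} = -7 + X \left(-2 + X\right)$ ($B{\left(X \right)} = -7 + X \left(X - 2\right) = -7 + X \left(-2 + X\right)$)
$m = -5$ ($m = -3 - 2 = -5$)
$q = 4$ ($q = - (-7 + \left(-1\right)^{2} - -2) = - (-7 + 1 + 2) = \left(-1\right) \left(-4\right) = 4$)
$F = -1$ ($F = -4 + \left(4 - 1\right) = -4 + 3 = -1$)
$m + F q = -5 - 4 = -9$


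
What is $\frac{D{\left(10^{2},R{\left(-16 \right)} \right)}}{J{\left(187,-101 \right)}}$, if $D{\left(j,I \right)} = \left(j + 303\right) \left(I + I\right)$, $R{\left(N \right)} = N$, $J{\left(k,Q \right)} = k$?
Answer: $- \frac{12896}{187} \approx -68.963$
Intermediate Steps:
$D{\left(j,I \right)} = 2 I \left(303 + j\right)$ ($D{\left(j,I \right)} = \left(303 + j\right) 2 I = 2 I \left(303 + j\right)$)
$\frac{D{\left(10^{2},R{\left(-16 \right)} \right)}}{J{\left(187,-101 \right)}} = \frac{2 \left(-16\right) \left(303 + 10^{2}\right)}{187} = 2 \left(-16\right) \left(303 + 100\right) \frac{1}{187} = 2 \left(-16\right) 403 \cdot \frac{1}{187} = \left(-12896\right) \frac{1}{187} = - \frac{12896}{187}$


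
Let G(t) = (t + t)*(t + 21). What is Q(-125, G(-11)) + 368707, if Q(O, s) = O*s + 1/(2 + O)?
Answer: 48733460/123 ≈ 3.9621e+5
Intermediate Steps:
G(t) = 2*t*(21 + t) (G(t) = (2*t)*(21 + t) = 2*t*(21 + t))
Q(O, s) = 1/(2 + O) + O*s
Q(-125, G(-11)) + 368707 = (1 + (2*(-11)*(21 - 11))*(-125)**2 + 2*(-125)*(2*(-11)*(21 - 11)))/(2 - 125) + 368707 = (1 + (2*(-11)*10)*15625 + 2*(-125)*(2*(-11)*10))/(-123) + 368707 = -(1 - 220*15625 + 2*(-125)*(-220))/123 + 368707 = -(1 - 3437500 + 55000)/123 + 368707 = -1/123*(-3382499) + 368707 = 3382499/123 + 368707 = 48733460/123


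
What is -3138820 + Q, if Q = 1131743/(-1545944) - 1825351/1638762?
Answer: -3975999433732900735/1266717140664 ≈ -3.1388e+6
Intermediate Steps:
Q = -2338273924255/1266717140664 (Q = 1131743*(-1/1545944) - 1825351*1/1638762 = -1131743/1545944 - 1825351/1638762 = -2338273924255/1266717140664 ≈ -1.8459)
-3138820 + Q = -3138820 - 2338273924255/1266717140664 = -3975999433732900735/1266717140664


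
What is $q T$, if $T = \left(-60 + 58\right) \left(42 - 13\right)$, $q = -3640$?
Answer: $211120$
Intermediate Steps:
$T = -58$ ($T = \left(-2\right) 29 = -58$)
$q T = \left(-3640\right) \left(-58\right) = 211120$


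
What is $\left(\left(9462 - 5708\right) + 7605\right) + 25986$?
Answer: $37345$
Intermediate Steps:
$\left(\left(9462 - 5708\right) + 7605\right) + 25986 = \left(3754 + 7605\right) + 25986 = 11359 + 25986 = 37345$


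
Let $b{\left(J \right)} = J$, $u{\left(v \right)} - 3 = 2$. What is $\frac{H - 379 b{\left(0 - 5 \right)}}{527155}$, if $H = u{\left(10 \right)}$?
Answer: $\frac{20}{5549} \approx 0.0036043$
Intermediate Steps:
$u{\left(v \right)} = 5$ ($u{\left(v \right)} = 3 + 2 = 5$)
$H = 5$
$\frac{H - 379 b{\left(0 - 5 \right)}}{527155} = \frac{5 - 379 \left(0 - 5\right)}{527155} = \left(5 - 379 \left(0 - 5\right)\right) \frac{1}{527155} = \left(5 - -1895\right) \frac{1}{527155} = \left(5 + 1895\right) \frac{1}{527155} = 1900 \cdot \frac{1}{527155} = \frac{20}{5549}$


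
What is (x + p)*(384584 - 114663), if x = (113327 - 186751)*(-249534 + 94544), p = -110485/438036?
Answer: 1345513926777417956875/438036 ≈ 3.0717e+15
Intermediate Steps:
p = -110485/438036 (p = -110485*1/438036 = -110485/438036 ≈ -0.25223)
x = 11379985760 (x = -73424*(-154990) = 11379985760)
(x + p)*(384584 - 114663) = (11379985760 - 110485/438036)*(384584 - 114663) = (4984843442256875/438036)*269921 = 1345513926777417956875/438036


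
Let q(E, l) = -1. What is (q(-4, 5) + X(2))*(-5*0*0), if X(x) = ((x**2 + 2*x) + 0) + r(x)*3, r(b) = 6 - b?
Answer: 0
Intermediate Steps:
X(x) = 18 + x**2 - x (X(x) = ((x**2 + 2*x) + 0) + (6 - x)*3 = (x**2 + 2*x) + (18 - 3*x) = 18 + x**2 - x)
(q(-4, 5) + X(2))*(-5*0*0) = (-1 + (18 + 2**2 - 1*2))*(-5*0*0) = (-1 + (18 + 4 - 2))*(0*0) = (-1 + 20)*0 = 19*0 = 0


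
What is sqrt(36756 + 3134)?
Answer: sqrt(39890) ≈ 199.72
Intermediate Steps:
sqrt(36756 + 3134) = sqrt(39890)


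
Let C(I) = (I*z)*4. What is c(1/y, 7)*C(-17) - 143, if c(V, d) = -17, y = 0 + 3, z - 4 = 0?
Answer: 4481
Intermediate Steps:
z = 4 (z = 4 + 0 = 4)
y = 3
C(I) = 16*I (C(I) = (I*4)*4 = (4*I)*4 = 16*I)
c(1/y, 7)*C(-17) - 143 = -272*(-17) - 143 = -17*(-272) - 143 = 4624 - 143 = 4481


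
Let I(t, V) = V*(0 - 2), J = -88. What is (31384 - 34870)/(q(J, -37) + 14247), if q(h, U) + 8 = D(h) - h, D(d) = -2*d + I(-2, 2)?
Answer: -1162/4833 ≈ -0.24043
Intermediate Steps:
I(t, V) = -2*V (I(t, V) = V*(-2) = -2*V)
D(d) = -4 - 2*d (D(d) = -2*d - 2*2 = -2*d - 4 = -4 - 2*d)
q(h, U) = -12 - 3*h (q(h, U) = -8 + ((-4 - 2*h) - h) = -8 + (-4 - 3*h) = -12 - 3*h)
(31384 - 34870)/(q(J, -37) + 14247) = (31384 - 34870)/((-12 - 3*(-88)) + 14247) = -3486/((-12 + 264) + 14247) = -3486/(252 + 14247) = -3486/14499 = -3486*1/14499 = -1162/4833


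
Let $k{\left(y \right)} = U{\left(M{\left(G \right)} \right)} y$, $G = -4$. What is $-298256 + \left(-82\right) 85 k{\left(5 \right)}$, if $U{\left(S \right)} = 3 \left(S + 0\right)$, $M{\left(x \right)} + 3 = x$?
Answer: $433594$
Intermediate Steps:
$M{\left(x \right)} = -3 + x$
$U{\left(S \right)} = 3 S$
$k{\left(y \right)} = - 21 y$ ($k{\left(y \right)} = 3 \left(-3 - 4\right) y = 3 \left(-7\right) y = - 21 y$)
$-298256 + \left(-82\right) 85 k{\left(5 \right)} = -298256 + \left(-82\right) 85 \left(\left(-21\right) 5\right) = -298256 - -731850 = -298256 + 731850 = 433594$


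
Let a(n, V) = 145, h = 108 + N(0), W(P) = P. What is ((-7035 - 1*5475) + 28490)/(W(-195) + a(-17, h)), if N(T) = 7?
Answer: -1598/5 ≈ -319.60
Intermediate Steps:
h = 115 (h = 108 + 7 = 115)
((-7035 - 1*5475) + 28490)/(W(-195) + a(-17, h)) = ((-7035 - 1*5475) + 28490)/(-195 + 145) = ((-7035 - 5475) + 28490)/(-50) = (-12510 + 28490)*(-1/50) = 15980*(-1/50) = -1598/5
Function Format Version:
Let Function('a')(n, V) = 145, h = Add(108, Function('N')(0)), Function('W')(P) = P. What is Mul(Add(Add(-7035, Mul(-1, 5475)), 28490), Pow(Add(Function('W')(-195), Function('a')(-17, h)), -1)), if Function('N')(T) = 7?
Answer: Rational(-1598, 5) ≈ -319.60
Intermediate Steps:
h = 115 (h = Add(108, 7) = 115)
Mul(Add(Add(-7035, Mul(-1, 5475)), 28490), Pow(Add(Function('W')(-195), Function('a')(-17, h)), -1)) = Mul(Add(Add(-7035, Mul(-1, 5475)), 28490), Pow(Add(-195, 145), -1)) = Mul(Add(Add(-7035, -5475), 28490), Pow(-50, -1)) = Mul(Add(-12510, 28490), Rational(-1, 50)) = Mul(15980, Rational(-1, 50)) = Rational(-1598, 5)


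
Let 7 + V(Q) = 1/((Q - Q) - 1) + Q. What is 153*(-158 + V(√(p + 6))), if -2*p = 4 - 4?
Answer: -25398 + 153*√6 ≈ -25023.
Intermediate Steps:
p = 0 (p = -(4 - 4)/2 = -½*0 = 0)
V(Q) = -8 + Q (V(Q) = -7 + (1/((Q - Q) - 1) + Q) = -7 + (1/(0 - 1) + Q) = -7 + (1/(-1) + Q) = -7 + (-1 + Q) = -8 + Q)
153*(-158 + V(√(p + 6))) = 153*(-158 + (-8 + √(0 + 6))) = 153*(-158 + (-8 + √6)) = 153*(-166 + √6) = -25398 + 153*√6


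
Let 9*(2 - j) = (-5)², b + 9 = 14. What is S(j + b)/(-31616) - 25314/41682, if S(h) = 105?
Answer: -134117339/219636352 ≈ -0.61063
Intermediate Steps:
b = 5 (b = -9 + 14 = 5)
j = -7/9 (j = 2 - ⅑*(-5)² = 2 - ⅑*25 = 2 - 25/9 = -7/9 ≈ -0.77778)
S(j + b)/(-31616) - 25314/41682 = 105/(-31616) - 25314/41682 = 105*(-1/31616) - 25314*1/41682 = -105/31616 - 4219/6947 = -134117339/219636352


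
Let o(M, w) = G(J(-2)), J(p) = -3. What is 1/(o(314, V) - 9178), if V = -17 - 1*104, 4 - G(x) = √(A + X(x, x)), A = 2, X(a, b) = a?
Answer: -9174/84162277 + I/84162277 ≈ -0.000109 + 1.1882e-8*I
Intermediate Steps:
G(x) = 4 - √(2 + x)
V = -121 (V = -17 - 104 = -121)
o(M, w) = 4 - I (o(M, w) = 4 - √(2 - 3) = 4 - √(-1) = 4 - I)
1/(o(314, V) - 9178) = 1/((4 - I) - 9178) = 1/(-9174 - I) = (-9174 + I)/84162277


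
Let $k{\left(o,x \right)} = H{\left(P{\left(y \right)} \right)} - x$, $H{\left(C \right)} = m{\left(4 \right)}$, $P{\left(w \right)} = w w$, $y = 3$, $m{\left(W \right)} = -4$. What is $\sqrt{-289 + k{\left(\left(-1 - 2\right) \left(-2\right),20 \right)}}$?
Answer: $i \sqrt{313} \approx 17.692 i$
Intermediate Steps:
$P{\left(w \right)} = w^{2}$
$H{\left(C \right)} = -4$
$k{\left(o,x \right)} = -4 - x$
$\sqrt{-289 + k{\left(\left(-1 - 2\right) \left(-2\right),20 \right)}} = \sqrt{-289 - 24} = \sqrt{-313} = i \sqrt{313}$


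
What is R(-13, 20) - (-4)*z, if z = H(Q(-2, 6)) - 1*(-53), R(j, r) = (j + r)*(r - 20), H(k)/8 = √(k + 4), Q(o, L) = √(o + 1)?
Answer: 212 + 32*√(4 + I) ≈ 276.49 + 7.9391*I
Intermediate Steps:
Q(o, L) = √(1 + o)
H(k) = 8*√(4 + k) (H(k) = 8*√(k + 4) = 8*√(4 + k))
R(j, r) = (-20 + r)*(j + r) (R(j, r) = (j + r)*(-20 + r) = (-20 + r)*(j + r))
z = 53 + 8*√(4 + I) (z = 8*√(4 + √(1 - 2)) - 1*(-53) = 8*√(4 + √(-1)) + 53 = 8*√(4 + I) + 53 = 53 + 8*√(4 + I) ≈ 69.123 + 1.9848*I)
R(-13, 20) - (-4)*z = (20² - 20*(-13) - 20*20 - 13*20) - (-4)*(53 + 8*√(4 + I)) = (400 + 260 - 400 - 260) - (-212 - 32*√(4 + I)) = 0 + (212 + 32*√(4 + I)) = 212 + 32*√(4 + I)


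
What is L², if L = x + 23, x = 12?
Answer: 1225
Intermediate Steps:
L = 35 (L = 12 + 23 = 35)
L² = 35² = 1225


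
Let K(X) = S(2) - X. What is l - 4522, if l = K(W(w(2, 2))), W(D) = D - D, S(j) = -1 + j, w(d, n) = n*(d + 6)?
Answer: -4521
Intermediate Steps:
w(d, n) = n*(6 + d)
W(D) = 0
K(X) = 1 - X (K(X) = (-1 + 2) - X = 1 - X)
l = 1 (l = 1 - 1*0 = 1 + 0 = 1)
l - 4522 = 1 - 4522 = -4521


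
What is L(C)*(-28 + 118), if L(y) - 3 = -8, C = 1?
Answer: -450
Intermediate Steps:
L(y) = -5 (L(y) = 3 - 8 = -5)
L(C)*(-28 + 118) = -5*(-28 + 118) = -5*90 = -450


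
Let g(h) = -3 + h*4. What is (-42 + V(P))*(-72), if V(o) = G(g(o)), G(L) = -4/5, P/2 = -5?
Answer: 15408/5 ≈ 3081.6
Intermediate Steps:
P = -10 (P = 2*(-5) = -10)
g(h) = -3 + 4*h
G(L) = -⅘ (G(L) = -4*⅕ = -⅘)
V(o) = -⅘
(-42 + V(P))*(-72) = (-42 - ⅘)*(-72) = -214/5*(-72) = 15408/5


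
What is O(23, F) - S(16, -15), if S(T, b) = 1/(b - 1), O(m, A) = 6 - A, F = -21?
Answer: 433/16 ≈ 27.063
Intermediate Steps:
S(T, b) = 1/(-1 + b)
O(23, F) - S(16, -15) = (6 - 1*(-21)) - 1/(-1 - 15) = (6 + 21) - 1/(-16) = 27 - 1*(-1/16) = 27 + 1/16 = 433/16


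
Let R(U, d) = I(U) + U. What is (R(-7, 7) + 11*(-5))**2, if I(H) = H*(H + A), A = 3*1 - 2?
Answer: 400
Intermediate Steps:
A = 1 (A = 3 - 2 = 1)
I(H) = H*(1 + H) (I(H) = H*(H + 1) = H*(1 + H))
R(U, d) = U + U*(1 + U) (R(U, d) = U*(1 + U) + U = U + U*(1 + U))
(R(-7, 7) + 11*(-5))**2 = (-7*(2 - 7) + 11*(-5))**2 = (-7*(-5) - 55)**2 = (35 - 55)**2 = (-20)**2 = 400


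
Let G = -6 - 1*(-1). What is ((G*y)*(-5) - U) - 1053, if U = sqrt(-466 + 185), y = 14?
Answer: -703 - I*sqrt(281) ≈ -703.0 - 16.763*I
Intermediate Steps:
G = -5 (G = -6 + 1 = -5)
U = I*sqrt(281) (U = sqrt(-281) = I*sqrt(281) ≈ 16.763*I)
((G*y)*(-5) - U) - 1053 = (-5*14*(-5) - I*sqrt(281)) - 1053 = (-70*(-5) - I*sqrt(281)) - 1053 = (350 - I*sqrt(281)) - 1053 = -703 - I*sqrt(281)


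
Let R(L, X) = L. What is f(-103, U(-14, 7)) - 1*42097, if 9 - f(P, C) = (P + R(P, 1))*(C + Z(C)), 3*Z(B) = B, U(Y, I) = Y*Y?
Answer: 35240/3 ≈ 11747.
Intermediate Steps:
U(Y, I) = Y**2
Z(B) = B/3
f(P, C) = 9 - 8*C*P/3 (f(P, C) = 9 - (P + P)*(C + C/3) = 9 - 2*P*4*C/3 = 9 - 8*C*P/3)
f(-103, U(-14, 7)) - 1*42097 = (9 - 8/3*(-14)**2*(-103)) - 1*42097 = (9 - 8/3*196*(-103)) - 42097 = (9 + 161504/3) - 42097 = 161531/3 - 42097 = 35240/3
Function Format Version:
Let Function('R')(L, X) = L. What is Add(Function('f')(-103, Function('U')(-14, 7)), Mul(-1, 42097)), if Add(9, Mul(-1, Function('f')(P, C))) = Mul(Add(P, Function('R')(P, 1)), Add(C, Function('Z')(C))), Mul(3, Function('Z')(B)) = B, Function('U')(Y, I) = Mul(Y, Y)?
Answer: Rational(35240, 3) ≈ 11747.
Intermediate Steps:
Function('U')(Y, I) = Pow(Y, 2)
Function('Z')(B) = Mul(Rational(1, 3), B)
Function('f')(P, C) = Add(9, Mul(Rational(-8, 3), C, P)) (Function('f')(P, C) = Add(9, Mul(-1, Mul(Add(P, P), Add(C, Mul(Rational(1, 3), C))))) = Add(9, Mul(-1, Mul(Mul(2, P), Mul(Rational(4, 3), C)))) = Add(9, Mul(-1, Mul(Rational(8, 3), C, P))) = Add(9, Mul(Rational(-8, 3), C, P)))
Add(Function('f')(-103, Function('U')(-14, 7)), Mul(-1, 42097)) = Add(Add(9, Mul(Rational(-8, 3), Pow(-14, 2), -103)), Mul(-1, 42097)) = Add(Add(9, Mul(Rational(-8, 3), 196, -103)), -42097) = Add(Add(9, Rational(161504, 3)), -42097) = Add(Rational(161531, 3), -42097) = Rational(35240, 3)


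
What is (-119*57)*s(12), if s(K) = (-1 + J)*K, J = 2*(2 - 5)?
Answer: 569772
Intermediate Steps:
J = -6 (J = 2*(-3) = -6)
s(K) = -7*K (s(K) = (-1 - 6)*K = -7*K)
(-119*57)*s(12) = (-119*57)*(-7*12) = -6783*(-84) = 569772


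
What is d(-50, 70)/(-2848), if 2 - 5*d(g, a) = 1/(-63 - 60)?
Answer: -247/1751520 ≈ -0.00014102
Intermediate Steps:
d(g, a) = 247/615 (d(g, a) = ⅖ - 1/(5*(-63 - 60)) = ⅖ - ⅕/(-123) = ⅖ - ⅕*(-1/123) = ⅖ + 1/615 = 247/615)
d(-50, 70)/(-2848) = (247/615)/(-2848) = (247/615)*(-1/2848) = -247/1751520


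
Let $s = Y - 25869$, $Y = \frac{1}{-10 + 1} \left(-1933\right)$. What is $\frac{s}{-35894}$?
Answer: $\frac{115444}{161523} \approx 0.71472$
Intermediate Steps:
$Y = \frac{1933}{9}$ ($Y = \frac{1}{-9} \left(-1933\right) = \left(- \frac{1}{9}\right) \left(-1933\right) = \frac{1933}{9} \approx 214.78$)
$s = - \frac{230888}{9}$ ($s = \frac{1933}{9} - 25869 = - \frac{230888}{9} \approx -25654.0$)
$\frac{s}{-35894} = - \frac{230888}{9 \left(-35894\right)} = \left(- \frac{230888}{9}\right) \left(- \frac{1}{35894}\right) = \frac{115444}{161523}$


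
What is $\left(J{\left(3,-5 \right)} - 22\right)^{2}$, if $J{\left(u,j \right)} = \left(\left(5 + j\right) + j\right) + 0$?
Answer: $729$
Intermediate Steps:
$J{\left(u,j \right)} = 5 + 2 j$ ($J{\left(u,j \right)} = \left(5 + 2 j\right) + 0 = 5 + 2 j$)
$\left(J{\left(3,-5 \right)} - 22\right)^{2} = \left(\left(5 + 2 \left(-5\right)\right) - 22\right)^{2} = \left(\left(5 - 10\right) - 22\right)^{2} = \left(-5 - 22\right)^{2} = \left(-27\right)^{2} = 729$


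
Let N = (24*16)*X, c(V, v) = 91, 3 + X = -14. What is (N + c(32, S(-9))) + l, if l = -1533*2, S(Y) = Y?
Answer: -9503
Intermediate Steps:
X = -17 (X = -3 - 14 = -17)
N = -6528 (N = (24*16)*(-17) = 384*(-17) = -6528)
l = -3066
(N + c(32, S(-9))) + l = (-6528 + 91) - 3066 = -6437 - 3066 = -9503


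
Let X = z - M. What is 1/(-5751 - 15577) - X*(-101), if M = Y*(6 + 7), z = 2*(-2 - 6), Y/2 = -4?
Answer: 189563263/21328 ≈ 8888.0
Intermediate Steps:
Y = -8 (Y = 2*(-4) = -8)
z = -16 (z = 2*(-8) = -16)
M = -104 (M = -8*(6 + 7) = -8*13 = -104)
X = 88 (X = -16 - 1*(-104) = -16 + 104 = 88)
1/(-5751 - 15577) - X*(-101) = 1/(-5751 - 15577) - 88*(-101) = 1/(-21328) - 1*(-8888) = -1/21328 + 8888 = 189563263/21328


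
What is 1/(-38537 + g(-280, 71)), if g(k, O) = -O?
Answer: -1/38608 ≈ -2.5901e-5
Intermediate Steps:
1/(-38537 + g(-280, 71)) = 1/(-38537 - 1*71) = 1/(-38537 - 71) = 1/(-38608) = -1/38608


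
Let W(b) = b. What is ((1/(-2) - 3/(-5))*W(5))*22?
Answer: 11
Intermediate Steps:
((1/(-2) - 3/(-5))*W(5))*22 = ((1/(-2) - 3/(-5))*5)*22 = ((1*(-½) - 3*(-⅕))*5)*22 = ((-½ + ⅗)*5)*22 = ((⅒)*5)*22 = (½)*22 = 11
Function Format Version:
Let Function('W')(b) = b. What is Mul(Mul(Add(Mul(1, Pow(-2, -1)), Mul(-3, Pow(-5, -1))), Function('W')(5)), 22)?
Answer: 11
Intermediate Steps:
Mul(Mul(Add(Mul(1, Pow(-2, -1)), Mul(-3, Pow(-5, -1))), Function('W')(5)), 22) = Mul(Mul(Add(Mul(1, Pow(-2, -1)), Mul(-3, Pow(-5, -1))), 5), 22) = Mul(Mul(Add(Mul(1, Rational(-1, 2)), Mul(-3, Rational(-1, 5))), 5), 22) = Mul(Mul(Add(Rational(-1, 2), Rational(3, 5)), 5), 22) = Mul(Mul(Rational(1, 10), 5), 22) = Mul(Rational(1, 2), 22) = 11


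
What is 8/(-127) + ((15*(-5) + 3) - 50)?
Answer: -15502/127 ≈ -122.06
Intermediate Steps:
8/(-127) + ((15*(-5) + 3) - 50) = 8*(-1/127) + ((-75 + 3) - 50) = -8/127 + (-72 - 50) = -8/127 - 122 = -15502/127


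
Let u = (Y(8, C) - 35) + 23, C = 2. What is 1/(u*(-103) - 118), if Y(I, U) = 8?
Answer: 1/294 ≈ 0.0034014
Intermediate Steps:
u = -4 (u = (8 - 35) + 23 = -27 + 23 = -4)
1/(u*(-103) - 118) = 1/(-4*(-103) - 118) = 1/(412 - 118) = 1/294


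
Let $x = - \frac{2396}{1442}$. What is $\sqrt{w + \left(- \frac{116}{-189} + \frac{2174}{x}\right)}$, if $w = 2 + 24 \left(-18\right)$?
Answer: $\frac{i \sqrt{2474737728771}}{37737} \approx 41.687 i$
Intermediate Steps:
$x = - \frac{1198}{721}$ ($x = \left(-2396\right) \frac{1}{1442} = - \frac{1198}{721} \approx -1.6616$)
$w = -430$ ($w = 2 - 432 = -430$)
$\sqrt{w + \left(- \frac{116}{-189} + \frac{2174}{x}\right)} = \sqrt{-430 + \left(- \frac{116}{-189} + \frac{2174}{- \frac{1198}{721}}\right)} = \sqrt{-430 + \left(\left(-116\right) \left(- \frac{1}{189}\right) + 2174 \left(- \frac{721}{1198}\right)\right)} = \sqrt{-430 + \left(\frac{116}{189} - \frac{783727}{599}\right)} = \sqrt{-430 - \frac{148054919}{113211}} = \sqrt{- \frac{196735649}{113211}} = \frac{i \sqrt{2474737728771}}{37737}$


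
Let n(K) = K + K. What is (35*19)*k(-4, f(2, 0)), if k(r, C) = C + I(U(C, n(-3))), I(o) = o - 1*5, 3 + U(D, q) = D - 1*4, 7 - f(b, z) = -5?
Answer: 7980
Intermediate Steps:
n(K) = 2*K
f(b, z) = 12 (f(b, z) = 7 - 1*(-5) = 7 + 5 = 12)
U(D, q) = -7 + D (U(D, q) = -3 + (D - 1*4) = -3 + (D - 4) = -3 + (-4 + D) = -7 + D)
I(o) = -5 + o (I(o) = o - 5 = -5 + o)
k(r, C) = -12 + 2*C (k(r, C) = C + (-5 + (-7 + C)) = C + (-12 + C) = -12 + 2*C)
(35*19)*k(-4, f(2, 0)) = (35*19)*(-12 + 2*12) = 665*(-12 + 24) = 665*12 = 7980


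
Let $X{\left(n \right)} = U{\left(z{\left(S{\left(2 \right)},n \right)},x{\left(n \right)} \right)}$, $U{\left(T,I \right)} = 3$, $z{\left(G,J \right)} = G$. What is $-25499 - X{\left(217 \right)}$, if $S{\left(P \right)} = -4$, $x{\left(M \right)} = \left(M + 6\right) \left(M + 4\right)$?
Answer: $-25502$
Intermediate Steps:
$x{\left(M \right)} = \left(4 + M\right) \left(6 + M\right)$ ($x{\left(M \right)} = \left(6 + M\right) \left(4 + M\right) = \left(4 + M\right) \left(6 + M\right)$)
$X{\left(n \right)} = 3$
$-25499 - X{\left(217 \right)} = -25499 - 3 = -25502$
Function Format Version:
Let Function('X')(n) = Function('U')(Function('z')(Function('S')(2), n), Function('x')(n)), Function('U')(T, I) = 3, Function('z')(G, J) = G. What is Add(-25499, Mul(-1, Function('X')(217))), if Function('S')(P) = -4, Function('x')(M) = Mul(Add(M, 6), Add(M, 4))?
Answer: -25502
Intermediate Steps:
Function('x')(M) = Mul(Add(4, M), Add(6, M)) (Function('x')(M) = Mul(Add(6, M), Add(4, M)) = Mul(Add(4, M), Add(6, M)))
Function('X')(n) = 3
Add(-25499, Mul(-1, Function('X')(217))) = Add(-25499, Mul(-1, 3)) = Add(-25499, -3) = -25502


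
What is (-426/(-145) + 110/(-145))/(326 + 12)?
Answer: 158/24505 ≈ 0.0064477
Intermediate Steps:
(-426/(-145) + 110/(-145))/(326 + 12) = (-426*(-1/145) + 110*(-1/145))/338 = (426/145 - 22/29)*(1/338) = (316/145)*(1/338) = 158/24505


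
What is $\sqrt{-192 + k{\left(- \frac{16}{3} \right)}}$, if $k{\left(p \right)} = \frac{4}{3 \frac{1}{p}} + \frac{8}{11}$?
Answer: $\frac{2 i \sqrt{54010}}{33} \approx 14.085 i$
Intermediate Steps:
$k{\left(p \right)} = \frac{8}{11} + \frac{4 p}{3}$ ($k{\left(p \right)} = 4 \frac{p}{3} + 8 \cdot \frac{1}{11} = \frac{4 p}{3} + \frac{8}{11} = \frac{8}{11} + \frac{4 p}{3}$)
$\sqrt{-192 + k{\left(- \frac{16}{3} \right)}} = \sqrt{-192 + \left(\frac{8}{11} + \frac{4 \left(- \frac{16}{3}\right)}{3}\right)} = \sqrt{-192 + \left(\frac{8}{11} + \frac{4 \left(\left(-16\right) \frac{1}{3}\right)}{3}\right)} = \sqrt{-192 + \left(\frac{8}{11} + \frac{4}{3} \left(- \frac{16}{3}\right)\right)} = \sqrt{-192 + \left(\frac{8}{11} - \frac{64}{9}\right)} = \sqrt{-192 - \frac{632}{99}} = \sqrt{- \frac{19640}{99}} = \frac{2 i \sqrt{54010}}{33}$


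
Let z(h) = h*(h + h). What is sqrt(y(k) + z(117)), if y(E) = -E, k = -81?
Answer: 9*sqrt(339) ≈ 165.71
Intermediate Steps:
z(h) = 2*h**2 (z(h) = h*(2*h) = 2*h**2)
sqrt(y(k) + z(117)) = sqrt(-1*(-81) + 2*117**2) = sqrt(81 + 2*13689) = sqrt(81 + 27378) = sqrt(27459) = 9*sqrt(339)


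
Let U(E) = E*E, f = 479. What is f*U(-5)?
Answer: 11975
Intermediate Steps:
U(E) = E²
f*U(-5) = 479*(-5)² = 479*25 = 11975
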